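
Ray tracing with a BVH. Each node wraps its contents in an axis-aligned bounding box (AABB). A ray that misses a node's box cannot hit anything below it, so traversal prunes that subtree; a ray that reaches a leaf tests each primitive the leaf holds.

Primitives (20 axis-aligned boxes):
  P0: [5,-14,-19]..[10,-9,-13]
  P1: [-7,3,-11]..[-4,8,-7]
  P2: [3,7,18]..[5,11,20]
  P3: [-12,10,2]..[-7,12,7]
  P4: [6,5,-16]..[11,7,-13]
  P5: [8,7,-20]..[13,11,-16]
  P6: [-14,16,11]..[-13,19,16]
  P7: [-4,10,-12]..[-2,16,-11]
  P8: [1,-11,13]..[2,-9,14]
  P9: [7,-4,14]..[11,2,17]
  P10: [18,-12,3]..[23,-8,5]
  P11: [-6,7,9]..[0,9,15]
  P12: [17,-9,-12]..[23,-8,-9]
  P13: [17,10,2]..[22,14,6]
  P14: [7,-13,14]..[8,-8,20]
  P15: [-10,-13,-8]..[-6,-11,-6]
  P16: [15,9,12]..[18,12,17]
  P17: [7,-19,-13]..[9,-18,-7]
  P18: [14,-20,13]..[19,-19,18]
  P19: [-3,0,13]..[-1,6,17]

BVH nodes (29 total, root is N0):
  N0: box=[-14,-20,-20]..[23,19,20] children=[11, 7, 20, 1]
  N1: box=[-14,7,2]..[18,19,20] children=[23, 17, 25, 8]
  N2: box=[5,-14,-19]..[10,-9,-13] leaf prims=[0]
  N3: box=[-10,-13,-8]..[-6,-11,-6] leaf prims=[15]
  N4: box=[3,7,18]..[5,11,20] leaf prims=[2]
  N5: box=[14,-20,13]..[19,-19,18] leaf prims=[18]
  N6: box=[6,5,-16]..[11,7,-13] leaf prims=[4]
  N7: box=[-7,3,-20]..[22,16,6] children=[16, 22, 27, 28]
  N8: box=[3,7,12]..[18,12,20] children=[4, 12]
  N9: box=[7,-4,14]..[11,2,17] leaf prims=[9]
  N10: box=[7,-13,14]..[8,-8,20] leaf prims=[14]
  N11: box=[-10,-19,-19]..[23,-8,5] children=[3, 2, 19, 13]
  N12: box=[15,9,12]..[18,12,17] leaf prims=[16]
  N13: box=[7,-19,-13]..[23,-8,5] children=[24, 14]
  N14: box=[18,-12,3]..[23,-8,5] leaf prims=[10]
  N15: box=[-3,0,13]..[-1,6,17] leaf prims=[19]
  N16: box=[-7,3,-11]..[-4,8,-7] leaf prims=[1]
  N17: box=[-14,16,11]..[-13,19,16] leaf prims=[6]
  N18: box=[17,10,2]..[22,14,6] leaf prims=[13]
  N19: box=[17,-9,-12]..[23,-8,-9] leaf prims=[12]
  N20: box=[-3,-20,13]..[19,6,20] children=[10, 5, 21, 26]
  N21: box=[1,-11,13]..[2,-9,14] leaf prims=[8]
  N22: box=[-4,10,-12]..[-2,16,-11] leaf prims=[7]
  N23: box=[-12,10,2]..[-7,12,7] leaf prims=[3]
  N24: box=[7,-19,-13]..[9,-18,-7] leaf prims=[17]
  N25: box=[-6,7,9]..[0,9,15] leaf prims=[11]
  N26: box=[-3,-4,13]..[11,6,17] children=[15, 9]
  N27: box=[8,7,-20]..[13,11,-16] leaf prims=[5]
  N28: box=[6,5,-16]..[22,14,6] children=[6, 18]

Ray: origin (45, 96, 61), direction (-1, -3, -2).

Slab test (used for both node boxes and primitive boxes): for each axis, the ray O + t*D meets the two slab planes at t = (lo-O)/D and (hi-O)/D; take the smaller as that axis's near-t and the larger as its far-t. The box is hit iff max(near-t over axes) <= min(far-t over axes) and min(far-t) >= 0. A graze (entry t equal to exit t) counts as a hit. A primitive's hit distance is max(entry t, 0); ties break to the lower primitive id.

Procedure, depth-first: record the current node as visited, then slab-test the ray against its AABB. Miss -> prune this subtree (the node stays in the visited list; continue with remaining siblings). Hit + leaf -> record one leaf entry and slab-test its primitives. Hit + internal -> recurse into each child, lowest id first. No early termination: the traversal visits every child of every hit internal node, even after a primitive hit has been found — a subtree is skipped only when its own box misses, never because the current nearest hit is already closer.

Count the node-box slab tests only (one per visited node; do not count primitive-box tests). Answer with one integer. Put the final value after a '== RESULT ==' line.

Trace the traversal:
N0 x:[22,59] y:[77/3,116/3] z:[41/2,81/2] -> hit [77/3,116/3], descend [1, 7, 11, 20]
  N1 x:[27,59] y:[77/3,89/3] z:[41/2,59/2] -> hit [27,59/2], descend [8, 17, 23, 25]
    N8 x:[27,42] y:[28,89/3] z:[41/2,49/2] -> miss, prune
    N17 x:[58,59] y:[77/3,80/3] z:[45/2,25] -> miss, prune
    N23 x:[52,57] y:[28,86/3] z:[27,59/2] -> miss, prune
    N25 x:[45,51] y:[29,89/3] z:[23,26] -> miss, prune
  N7 x:[23,52] y:[80/3,31] z:[55/2,81/2] -> hit [55/2,31], descend [16, 22, 27, 28]
    N16 x:[49,52] y:[88/3,31] z:[34,36] -> miss, prune
    N22 x:[47,49] y:[80/3,86/3] z:[36,73/2] -> miss, prune
    N27 x:[32,37] y:[85/3,89/3] z:[77/2,81/2] -> miss, prune
    N28 x:[23,39] y:[82/3,91/3] z:[55/2,77/2] -> hit [55/2,91/3], descend [6, 18]
      N6 x:[34,39] y:[89/3,91/3] z:[37,77/2] -> miss, prune
      N18 x:[23,28] y:[82/3,86/3] z:[55/2,59/2] -> hit [55/2,28] leaf, test {P13@t=55/2}
  N11 x:[22,55] y:[104/3,115/3] z:[28,40] -> hit [104/3,115/3], descend [2, 3, 13, 19]
    N2 x:[35,40] y:[35,110/3] z:[37,40] -> miss, prune
    N3 x:[51,55] y:[107/3,109/3] z:[67/2,69/2] -> miss, prune
    N13 x:[22,38] y:[104/3,115/3] z:[28,37] -> hit [104/3,37], descend [14, 24]
      N14 x:[22,27] y:[104/3,36] z:[28,29] -> miss, prune
      N24 x:[36,38] y:[38,115/3] z:[34,37] -> miss, prune
    N19 x:[22,28] y:[104/3,35] z:[35,73/2] -> miss, prune
  N20 x:[26,48] y:[30,116/3] z:[41/2,24] -> miss, prune

Summary -> nodes [0, 1, 8, 17, 23, 25, 7, 16, 22, 27, 28, 6, 18, 11, 2, 3, 13, 14, 24, 19, 20]; box-tests=21; leaf-entries=1; first=P13

== RESULT ==
21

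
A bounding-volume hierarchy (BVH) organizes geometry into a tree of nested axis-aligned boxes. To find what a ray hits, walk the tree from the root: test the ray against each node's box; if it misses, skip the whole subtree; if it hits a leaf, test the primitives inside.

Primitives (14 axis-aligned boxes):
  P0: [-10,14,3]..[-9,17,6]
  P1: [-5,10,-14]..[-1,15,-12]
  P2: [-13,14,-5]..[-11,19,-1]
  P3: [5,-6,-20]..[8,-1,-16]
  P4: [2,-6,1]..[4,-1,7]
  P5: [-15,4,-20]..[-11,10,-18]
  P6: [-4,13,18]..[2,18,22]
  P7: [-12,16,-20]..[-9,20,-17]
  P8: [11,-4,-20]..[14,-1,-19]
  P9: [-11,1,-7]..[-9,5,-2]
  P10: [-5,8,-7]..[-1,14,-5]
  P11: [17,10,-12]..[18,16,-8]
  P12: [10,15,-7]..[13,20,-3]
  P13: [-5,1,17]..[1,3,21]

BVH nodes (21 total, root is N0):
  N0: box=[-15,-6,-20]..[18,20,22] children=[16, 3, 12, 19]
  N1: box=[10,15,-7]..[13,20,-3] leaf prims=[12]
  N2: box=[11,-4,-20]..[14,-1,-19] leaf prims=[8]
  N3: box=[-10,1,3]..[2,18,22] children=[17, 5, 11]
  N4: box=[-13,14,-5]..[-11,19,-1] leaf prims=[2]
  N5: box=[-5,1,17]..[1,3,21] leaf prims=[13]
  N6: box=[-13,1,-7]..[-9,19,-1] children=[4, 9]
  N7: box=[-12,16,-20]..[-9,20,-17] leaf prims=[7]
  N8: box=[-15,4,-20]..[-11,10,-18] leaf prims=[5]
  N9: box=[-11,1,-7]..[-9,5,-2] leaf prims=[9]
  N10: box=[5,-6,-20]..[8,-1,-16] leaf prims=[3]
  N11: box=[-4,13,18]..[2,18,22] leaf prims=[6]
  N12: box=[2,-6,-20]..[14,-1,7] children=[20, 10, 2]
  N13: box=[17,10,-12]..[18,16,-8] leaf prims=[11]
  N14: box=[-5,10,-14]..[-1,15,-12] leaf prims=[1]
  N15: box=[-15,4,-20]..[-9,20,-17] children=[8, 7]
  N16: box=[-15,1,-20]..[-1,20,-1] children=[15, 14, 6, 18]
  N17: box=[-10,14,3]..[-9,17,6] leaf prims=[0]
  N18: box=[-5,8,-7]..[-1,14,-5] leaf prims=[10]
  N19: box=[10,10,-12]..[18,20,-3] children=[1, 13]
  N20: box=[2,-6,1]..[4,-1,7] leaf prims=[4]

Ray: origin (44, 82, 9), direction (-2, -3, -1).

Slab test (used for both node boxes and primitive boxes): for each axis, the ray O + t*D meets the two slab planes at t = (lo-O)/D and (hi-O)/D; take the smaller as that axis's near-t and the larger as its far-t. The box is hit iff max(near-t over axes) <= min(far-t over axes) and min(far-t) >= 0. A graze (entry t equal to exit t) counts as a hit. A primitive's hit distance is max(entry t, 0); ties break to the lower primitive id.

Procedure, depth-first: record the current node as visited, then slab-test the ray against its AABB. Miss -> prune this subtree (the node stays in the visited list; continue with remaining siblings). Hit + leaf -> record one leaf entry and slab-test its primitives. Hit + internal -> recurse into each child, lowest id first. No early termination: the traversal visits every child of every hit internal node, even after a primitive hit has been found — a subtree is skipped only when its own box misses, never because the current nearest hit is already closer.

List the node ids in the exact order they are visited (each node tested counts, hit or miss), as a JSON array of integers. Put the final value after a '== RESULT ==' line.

Traverse from the root:
N0 x:[13,59/2] y:[62/3,88/3] z:[-13,29] -> hit [62/3,29], descend [3, 12, 16, 19]
  N3 x:[21,27] y:[64/3,27] z:[-13,6] -> miss, prune
  N12 x:[15,21] y:[83/3,88/3] z:[2,29] -> miss, prune
  N16 x:[45/2,59/2] y:[62/3,27] z:[10,29] -> hit [45/2,27], descend [6, 14, 15, 18]
    N6 x:[53/2,57/2] y:[21,27] z:[10,16] -> miss, prune
    N14 x:[45/2,49/2] y:[67/3,24] z:[21,23] -> hit [45/2,23] leaf, test {P1@t=45/2}
    N15 x:[53/2,59/2] y:[62/3,26] z:[26,29] -> miss, prune
    N18 x:[45/2,49/2] y:[68/3,74/3] z:[14,16] -> miss, prune
  N19 x:[13,17] y:[62/3,24] z:[12,21] -> miss, prune

Summary -> nodes [0, 3, 12, 16, 6, 14, 15, 18, 19]; box-tests=9; leaf-entries=1; first=P1

== RESULT ==
[0, 3, 12, 16, 6, 14, 15, 18, 19]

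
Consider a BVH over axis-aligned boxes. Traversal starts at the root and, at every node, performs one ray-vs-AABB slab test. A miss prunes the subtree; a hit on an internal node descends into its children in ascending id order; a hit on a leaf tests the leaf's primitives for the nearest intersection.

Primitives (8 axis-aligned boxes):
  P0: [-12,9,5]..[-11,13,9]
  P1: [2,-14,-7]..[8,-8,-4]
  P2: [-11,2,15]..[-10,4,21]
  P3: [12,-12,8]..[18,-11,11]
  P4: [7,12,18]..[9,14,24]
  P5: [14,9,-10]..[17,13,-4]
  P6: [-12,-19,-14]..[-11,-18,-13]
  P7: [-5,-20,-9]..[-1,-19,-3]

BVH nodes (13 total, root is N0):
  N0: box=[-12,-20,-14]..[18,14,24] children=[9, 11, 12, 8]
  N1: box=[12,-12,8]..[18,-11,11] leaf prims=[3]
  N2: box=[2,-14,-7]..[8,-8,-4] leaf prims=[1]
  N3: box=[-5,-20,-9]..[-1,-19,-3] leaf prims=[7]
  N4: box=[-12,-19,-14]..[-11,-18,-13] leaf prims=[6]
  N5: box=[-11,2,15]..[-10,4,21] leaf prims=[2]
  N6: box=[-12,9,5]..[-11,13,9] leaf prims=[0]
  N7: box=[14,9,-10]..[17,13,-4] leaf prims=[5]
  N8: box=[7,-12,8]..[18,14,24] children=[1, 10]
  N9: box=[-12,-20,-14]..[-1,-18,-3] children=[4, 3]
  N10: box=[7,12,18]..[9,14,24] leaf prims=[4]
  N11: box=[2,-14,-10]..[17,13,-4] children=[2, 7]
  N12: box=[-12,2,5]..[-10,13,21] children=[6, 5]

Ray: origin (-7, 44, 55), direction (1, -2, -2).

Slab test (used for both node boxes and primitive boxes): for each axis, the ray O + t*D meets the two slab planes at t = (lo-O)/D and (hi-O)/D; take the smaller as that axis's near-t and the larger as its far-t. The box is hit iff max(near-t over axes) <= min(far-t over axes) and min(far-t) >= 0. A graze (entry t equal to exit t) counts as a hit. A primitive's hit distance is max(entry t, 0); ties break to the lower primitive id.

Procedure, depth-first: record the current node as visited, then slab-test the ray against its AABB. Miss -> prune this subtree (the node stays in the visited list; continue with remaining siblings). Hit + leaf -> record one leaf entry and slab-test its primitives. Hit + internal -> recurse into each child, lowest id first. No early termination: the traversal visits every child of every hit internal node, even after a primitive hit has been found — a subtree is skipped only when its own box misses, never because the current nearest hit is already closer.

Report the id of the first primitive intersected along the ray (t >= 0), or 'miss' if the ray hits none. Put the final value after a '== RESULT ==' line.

Walk:
N0 x:[-5,25] y:[15,32] z:[31/2,69/2] -> hit [31/2,25], descend [8, 9, 11, 12]
  N8 x:[14,25] y:[15,28] z:[31/2,47/2] -> hit [31/2,47/2], descend [1, 10]
    N1 x:[19,25] y:[55/2,28] z:[22,47/2] -> miss, prune
    N10 x:[14,16] y:[15,16] z:[31/2,37/2] -> hit [31/2,16] leaf, test {P4@t=31/2}
  N9 x:[-5,6] y:[31,32] z:[29,69/2] -> miss, prune
  N11 x:[9,24] y:[31/2,29] z:[59/2,65/2] -> miss, prune
  N12 x:[-5,-3] y:[31/2,21] z:[17,25] -> miss, prune

order=[0, 8, 1, 10, 9, 11, 12]  |boxes|=7  |leaves|=1  hit=P4

== RESULT ==
4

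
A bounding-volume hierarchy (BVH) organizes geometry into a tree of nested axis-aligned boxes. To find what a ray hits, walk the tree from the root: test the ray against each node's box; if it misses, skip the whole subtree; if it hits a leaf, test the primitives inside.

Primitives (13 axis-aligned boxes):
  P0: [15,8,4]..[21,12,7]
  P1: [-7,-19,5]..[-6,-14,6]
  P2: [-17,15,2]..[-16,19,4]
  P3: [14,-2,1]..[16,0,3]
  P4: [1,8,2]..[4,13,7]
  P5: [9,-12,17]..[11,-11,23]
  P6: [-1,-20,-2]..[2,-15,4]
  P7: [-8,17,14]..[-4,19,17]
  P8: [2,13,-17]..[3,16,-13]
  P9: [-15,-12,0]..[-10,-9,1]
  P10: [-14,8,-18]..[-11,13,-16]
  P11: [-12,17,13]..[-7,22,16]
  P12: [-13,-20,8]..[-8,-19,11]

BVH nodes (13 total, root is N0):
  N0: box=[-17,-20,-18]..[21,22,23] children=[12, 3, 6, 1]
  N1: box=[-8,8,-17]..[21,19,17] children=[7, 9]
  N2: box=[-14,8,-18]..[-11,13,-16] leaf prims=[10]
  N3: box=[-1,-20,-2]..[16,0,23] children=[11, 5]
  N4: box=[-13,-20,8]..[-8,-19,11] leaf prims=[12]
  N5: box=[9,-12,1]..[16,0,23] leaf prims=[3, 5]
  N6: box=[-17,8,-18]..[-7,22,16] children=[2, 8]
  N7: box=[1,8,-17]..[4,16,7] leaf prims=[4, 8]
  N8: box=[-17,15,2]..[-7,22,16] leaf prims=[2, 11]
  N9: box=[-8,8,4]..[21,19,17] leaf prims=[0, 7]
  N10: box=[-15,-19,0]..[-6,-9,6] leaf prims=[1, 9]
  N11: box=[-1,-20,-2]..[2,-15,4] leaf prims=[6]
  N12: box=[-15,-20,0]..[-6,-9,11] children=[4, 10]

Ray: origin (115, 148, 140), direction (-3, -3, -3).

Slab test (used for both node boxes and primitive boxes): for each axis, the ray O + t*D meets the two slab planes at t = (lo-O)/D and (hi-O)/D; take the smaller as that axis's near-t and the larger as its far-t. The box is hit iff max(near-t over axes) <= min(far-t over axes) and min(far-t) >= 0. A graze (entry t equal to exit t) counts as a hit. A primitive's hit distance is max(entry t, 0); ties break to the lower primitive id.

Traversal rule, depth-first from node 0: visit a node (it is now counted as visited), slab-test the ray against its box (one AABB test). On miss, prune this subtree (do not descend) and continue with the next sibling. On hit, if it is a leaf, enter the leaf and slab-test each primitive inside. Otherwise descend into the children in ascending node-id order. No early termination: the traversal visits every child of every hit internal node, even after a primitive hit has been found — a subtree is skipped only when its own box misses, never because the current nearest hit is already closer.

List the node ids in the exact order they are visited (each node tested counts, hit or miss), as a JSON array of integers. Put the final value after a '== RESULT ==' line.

Walk:
N0 x:[94/3,44] y:[42,56] z:[39,158/3] -> hit [42,44], descend [1, 3, 6, 12]
  N1 x:[94/3,41] y:[43,140/3] z:[41,157/3] -> miss, prune
  N3 x:[33,116/3] y:[148/3,56] z:[39,142/3] -> miss, prune
  N6 x:[122/3,44] y:[42,140/3] z:[124/3,158/3] -> hit [42,44], descend [2, 8]
    N2 x:[42,43] y:[45,140/3] z:[52,158/3] -> miss, prune
    N8 x:[122/3,44] y:[42,133/3] z:[124/3,46] -> hit [42,44] leaf, test {P2(miss), P11@t=42}
  N12 x:[121/3,130/3] y:[157/3,56] z:[43,140/3] -> miss, prune

Visited [0, 1, 3, 6, 2, 8, 12]. Tests: 7 box, 1 leaf. Nearest: P11.

== RESULT ==
[0, 1, 3, 6, 2, 8, 12]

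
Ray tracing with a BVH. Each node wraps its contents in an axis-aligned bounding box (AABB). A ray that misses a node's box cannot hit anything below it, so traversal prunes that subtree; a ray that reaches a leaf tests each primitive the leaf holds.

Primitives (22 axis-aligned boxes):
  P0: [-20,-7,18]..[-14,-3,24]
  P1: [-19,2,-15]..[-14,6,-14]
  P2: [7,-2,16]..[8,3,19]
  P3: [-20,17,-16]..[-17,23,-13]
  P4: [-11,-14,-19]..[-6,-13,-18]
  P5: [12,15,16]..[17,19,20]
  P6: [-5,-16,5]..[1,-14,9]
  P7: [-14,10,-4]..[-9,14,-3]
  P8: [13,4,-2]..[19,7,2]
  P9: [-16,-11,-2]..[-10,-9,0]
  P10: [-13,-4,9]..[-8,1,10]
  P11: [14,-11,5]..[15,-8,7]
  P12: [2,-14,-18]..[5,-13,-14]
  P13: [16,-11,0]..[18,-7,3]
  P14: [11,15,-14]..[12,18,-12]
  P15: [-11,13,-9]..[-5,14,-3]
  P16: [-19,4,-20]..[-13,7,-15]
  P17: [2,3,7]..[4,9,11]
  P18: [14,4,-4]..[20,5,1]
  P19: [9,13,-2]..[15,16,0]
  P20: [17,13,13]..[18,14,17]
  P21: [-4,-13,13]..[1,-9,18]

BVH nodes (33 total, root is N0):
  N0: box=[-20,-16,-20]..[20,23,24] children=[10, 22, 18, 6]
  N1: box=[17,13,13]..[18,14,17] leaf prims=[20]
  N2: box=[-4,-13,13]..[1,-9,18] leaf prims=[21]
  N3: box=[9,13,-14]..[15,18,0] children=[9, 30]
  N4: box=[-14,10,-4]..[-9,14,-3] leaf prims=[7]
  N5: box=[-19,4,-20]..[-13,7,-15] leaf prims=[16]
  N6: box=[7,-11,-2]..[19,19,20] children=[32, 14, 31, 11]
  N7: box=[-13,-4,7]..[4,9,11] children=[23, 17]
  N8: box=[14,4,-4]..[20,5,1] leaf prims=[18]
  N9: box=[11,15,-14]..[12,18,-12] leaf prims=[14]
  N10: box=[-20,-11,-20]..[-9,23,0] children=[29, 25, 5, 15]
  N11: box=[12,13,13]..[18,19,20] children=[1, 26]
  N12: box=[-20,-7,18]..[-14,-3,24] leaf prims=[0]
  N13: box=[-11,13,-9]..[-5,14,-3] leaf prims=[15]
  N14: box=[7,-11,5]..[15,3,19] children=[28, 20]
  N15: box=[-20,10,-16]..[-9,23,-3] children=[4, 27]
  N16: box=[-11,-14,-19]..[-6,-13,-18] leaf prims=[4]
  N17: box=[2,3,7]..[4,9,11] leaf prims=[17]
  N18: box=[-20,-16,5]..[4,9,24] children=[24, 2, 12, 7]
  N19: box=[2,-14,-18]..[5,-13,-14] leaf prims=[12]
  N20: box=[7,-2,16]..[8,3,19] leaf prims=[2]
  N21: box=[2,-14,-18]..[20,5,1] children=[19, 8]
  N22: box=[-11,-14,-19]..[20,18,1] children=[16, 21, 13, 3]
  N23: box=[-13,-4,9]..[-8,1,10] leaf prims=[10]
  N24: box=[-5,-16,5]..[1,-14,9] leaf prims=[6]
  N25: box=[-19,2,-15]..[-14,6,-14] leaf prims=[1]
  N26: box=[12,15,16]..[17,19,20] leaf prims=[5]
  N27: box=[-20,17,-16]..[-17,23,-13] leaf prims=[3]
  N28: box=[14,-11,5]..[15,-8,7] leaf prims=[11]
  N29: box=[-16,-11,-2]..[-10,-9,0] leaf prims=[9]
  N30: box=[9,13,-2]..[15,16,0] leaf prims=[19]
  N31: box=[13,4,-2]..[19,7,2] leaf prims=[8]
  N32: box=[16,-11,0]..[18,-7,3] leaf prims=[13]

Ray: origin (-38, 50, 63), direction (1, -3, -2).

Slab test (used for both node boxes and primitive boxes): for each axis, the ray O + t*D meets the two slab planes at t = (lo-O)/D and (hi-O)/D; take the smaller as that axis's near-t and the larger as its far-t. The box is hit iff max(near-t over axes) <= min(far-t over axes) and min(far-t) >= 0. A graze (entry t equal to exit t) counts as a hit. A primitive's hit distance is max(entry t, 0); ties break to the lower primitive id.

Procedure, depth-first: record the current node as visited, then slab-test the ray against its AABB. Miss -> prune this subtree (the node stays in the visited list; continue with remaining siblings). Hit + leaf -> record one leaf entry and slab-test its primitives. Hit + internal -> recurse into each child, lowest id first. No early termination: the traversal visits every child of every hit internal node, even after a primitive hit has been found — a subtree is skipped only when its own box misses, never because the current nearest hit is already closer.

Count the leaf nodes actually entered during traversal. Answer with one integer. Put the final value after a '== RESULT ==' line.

Trace the traversal:
N0 x:[18,58] y:[9,22] z:[39/2,83/2] -> hit [39/2,22], descend [6, 10, 18, 22]
  N6 x:[45,57] y:[31/3,61/3] z:[43/2,65/2] -> miss, prune
  N10 x:[18,29] y:[9,61/3] z:[63/2,83/2] -> miss, prune
  N18 x:[18,42] y:[41/3,22] z:[39/2,29] -> hit [39/2,22], descend [2, 7, 12, 24]
    N2 x:[34,39] y:[59/3,21] z:[45/2,25] -> miss, prune
    N7 x:[25,42] y:[41/3,18] z:[26,28] -> miss, prune
    N12 x:[18,24] y:[53/3,19] z:[39/2,45/2] -> miss, prune
    N24 x:[33,39] y:[64/3,22] z:[27,29] -> miss, prune
  N22 x:[27,58] y:[32/3,64/3] z:[31,41] -> miss, prune

order=[0, 6, 10, 18, 2, 7, 12, 24, 22]  |boxes|=9  |leaves|=0  hit=miss

== RESULT ==
0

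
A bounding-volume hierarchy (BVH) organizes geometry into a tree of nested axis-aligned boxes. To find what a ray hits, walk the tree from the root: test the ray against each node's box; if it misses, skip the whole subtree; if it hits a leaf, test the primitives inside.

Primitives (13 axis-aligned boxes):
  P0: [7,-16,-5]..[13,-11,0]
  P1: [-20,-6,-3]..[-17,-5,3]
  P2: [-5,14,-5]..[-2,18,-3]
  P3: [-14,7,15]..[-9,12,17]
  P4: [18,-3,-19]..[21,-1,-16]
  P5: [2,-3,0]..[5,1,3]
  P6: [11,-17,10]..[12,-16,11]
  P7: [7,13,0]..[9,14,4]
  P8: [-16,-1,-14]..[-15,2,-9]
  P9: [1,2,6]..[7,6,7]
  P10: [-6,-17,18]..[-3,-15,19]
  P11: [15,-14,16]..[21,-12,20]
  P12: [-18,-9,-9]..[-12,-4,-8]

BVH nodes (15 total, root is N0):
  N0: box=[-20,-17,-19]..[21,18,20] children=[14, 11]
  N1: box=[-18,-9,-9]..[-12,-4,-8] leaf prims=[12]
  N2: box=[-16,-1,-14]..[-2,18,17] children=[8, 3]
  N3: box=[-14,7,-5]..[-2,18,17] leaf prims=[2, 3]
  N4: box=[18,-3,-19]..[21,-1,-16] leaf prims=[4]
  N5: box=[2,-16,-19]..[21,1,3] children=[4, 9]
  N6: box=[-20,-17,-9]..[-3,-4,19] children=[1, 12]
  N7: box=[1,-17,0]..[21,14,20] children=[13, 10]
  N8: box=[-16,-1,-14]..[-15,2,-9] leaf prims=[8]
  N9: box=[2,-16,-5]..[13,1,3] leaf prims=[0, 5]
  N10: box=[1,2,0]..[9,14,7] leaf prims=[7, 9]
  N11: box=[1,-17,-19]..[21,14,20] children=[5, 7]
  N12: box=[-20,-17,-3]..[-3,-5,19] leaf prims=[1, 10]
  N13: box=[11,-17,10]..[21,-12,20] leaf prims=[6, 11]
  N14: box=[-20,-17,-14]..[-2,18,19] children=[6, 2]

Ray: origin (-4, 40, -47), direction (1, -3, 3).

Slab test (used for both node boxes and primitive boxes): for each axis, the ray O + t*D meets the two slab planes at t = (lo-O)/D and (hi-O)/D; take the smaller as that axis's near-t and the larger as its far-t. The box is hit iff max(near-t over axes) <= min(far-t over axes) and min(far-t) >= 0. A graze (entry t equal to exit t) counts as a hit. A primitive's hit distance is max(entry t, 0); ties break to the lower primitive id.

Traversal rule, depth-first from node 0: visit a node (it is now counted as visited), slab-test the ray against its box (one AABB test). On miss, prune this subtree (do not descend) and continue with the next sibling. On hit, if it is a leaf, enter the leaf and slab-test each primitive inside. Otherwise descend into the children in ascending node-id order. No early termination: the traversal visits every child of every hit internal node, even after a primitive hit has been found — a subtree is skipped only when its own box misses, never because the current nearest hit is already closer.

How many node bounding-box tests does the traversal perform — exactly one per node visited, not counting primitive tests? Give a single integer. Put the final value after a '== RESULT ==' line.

Walk:
N0 x:[-16,25] y:[22/3,19] z:[28/3,67/3] -> hit [28/3,19], descend [11, 14]
  N11 x:[5,25] y:[26/3,19] z:[28/3,67/3] -> hit [28/3,19], descend [5, 7]
    N5 x:[6,25] y:[13,56/3] z:[28/3,50/3] -> hit [13,50/3], descend [4, 9]
      N4 x:[22,25] y:[41/3,43/3] z:[28/3,31/3] -> miss, prune
      N9 x:[6,17] y:[13,56/3] z:[14,50/3] -> hit [14,50/3] leaf, test {P0(miss), P5(miss)}
    N7 x:[5,25] y:[26/3,19] z:[47/3,67/3] -> hit [47/3,19], descend [10, 13]
      N10 x:[5,13] y:[26/3,38/3] z:[47/3,18] -> miss, prune
      N13 x:[15,25] y:[52/3,19] z:[19,67/3] -> hit [19,19] leaf, test {P6(miss), P11(miss)}
  N14 x:[-16,2] y:[22/3,19] z:[11,22] -> miss, prune

Visited [0, 11, 5, 4, 9, 7, 10, 13, 14]. Tests: 9 box, 2 leaf. Nearest: miss.

== RESULT ==
9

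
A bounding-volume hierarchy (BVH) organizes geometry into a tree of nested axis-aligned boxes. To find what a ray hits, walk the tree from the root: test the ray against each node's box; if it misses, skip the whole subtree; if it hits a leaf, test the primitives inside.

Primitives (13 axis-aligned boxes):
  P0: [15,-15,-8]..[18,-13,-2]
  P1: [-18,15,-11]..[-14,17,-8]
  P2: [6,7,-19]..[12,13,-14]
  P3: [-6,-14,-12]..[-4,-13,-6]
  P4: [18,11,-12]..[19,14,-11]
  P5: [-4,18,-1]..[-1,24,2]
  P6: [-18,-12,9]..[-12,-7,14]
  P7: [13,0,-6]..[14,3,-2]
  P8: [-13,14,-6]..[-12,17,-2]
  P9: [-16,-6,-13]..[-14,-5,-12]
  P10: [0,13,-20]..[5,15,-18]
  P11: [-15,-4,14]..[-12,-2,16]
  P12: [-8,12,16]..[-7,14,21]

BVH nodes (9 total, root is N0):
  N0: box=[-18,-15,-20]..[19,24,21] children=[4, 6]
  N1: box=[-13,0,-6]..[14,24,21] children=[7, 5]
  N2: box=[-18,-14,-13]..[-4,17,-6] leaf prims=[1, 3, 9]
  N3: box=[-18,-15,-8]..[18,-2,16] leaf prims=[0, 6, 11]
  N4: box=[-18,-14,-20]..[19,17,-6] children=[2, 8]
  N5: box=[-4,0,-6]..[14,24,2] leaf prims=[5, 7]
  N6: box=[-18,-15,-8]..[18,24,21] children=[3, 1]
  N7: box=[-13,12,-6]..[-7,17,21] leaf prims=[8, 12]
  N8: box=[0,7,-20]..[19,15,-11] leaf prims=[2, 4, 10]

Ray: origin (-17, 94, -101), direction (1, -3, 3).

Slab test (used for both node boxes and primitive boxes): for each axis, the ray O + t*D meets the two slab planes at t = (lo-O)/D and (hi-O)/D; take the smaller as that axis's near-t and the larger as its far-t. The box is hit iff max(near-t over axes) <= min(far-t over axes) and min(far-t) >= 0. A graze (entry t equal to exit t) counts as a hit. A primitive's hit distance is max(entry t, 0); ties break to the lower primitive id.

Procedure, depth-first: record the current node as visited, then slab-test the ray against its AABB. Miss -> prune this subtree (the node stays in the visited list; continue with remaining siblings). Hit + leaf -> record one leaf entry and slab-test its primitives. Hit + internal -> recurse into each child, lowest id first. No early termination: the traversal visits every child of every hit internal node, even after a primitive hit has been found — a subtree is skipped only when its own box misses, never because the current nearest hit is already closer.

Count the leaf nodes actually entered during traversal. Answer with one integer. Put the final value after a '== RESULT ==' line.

Walk:
N0 x:[-1,36] y:[70/3,109/3] z:[27,122/3] -> hit [27,36], descend [4, 6]
  N4 x:[-1,36] y:[77/3,36] z:[27,95/3] -> hit [27,95/3], descend [2, 8]
    N2 x:[-1,13] y:[77/3,36] z:[88/3,95/3] -> miss, prune
    N8 x:[17,36] y:[79/3,29] z:[27,30] -> hit [27,29] leaf, test {P2@t=82/3, P4(miss), P10(miss)}
  N6 x:[-1,35] y:[70/3,109/3] z:[31,122/3] -> hit [31,35], descend [1, 3]
    N1 x:[4,31] y:[70/3,94/3] z:[95/3,122/3] -> miss, prune
    N3 x:[-1,35] y:[32,109/3] z:[31,39] -> hit [32,35] leaf, test {P0(miss), P6(miss), P11(miss)}

Visited [0, 4, 2, 8, 6, 1, 3]. Tests: 7 box, 2 leaf. Nearest: P2.

== RESULT ==
2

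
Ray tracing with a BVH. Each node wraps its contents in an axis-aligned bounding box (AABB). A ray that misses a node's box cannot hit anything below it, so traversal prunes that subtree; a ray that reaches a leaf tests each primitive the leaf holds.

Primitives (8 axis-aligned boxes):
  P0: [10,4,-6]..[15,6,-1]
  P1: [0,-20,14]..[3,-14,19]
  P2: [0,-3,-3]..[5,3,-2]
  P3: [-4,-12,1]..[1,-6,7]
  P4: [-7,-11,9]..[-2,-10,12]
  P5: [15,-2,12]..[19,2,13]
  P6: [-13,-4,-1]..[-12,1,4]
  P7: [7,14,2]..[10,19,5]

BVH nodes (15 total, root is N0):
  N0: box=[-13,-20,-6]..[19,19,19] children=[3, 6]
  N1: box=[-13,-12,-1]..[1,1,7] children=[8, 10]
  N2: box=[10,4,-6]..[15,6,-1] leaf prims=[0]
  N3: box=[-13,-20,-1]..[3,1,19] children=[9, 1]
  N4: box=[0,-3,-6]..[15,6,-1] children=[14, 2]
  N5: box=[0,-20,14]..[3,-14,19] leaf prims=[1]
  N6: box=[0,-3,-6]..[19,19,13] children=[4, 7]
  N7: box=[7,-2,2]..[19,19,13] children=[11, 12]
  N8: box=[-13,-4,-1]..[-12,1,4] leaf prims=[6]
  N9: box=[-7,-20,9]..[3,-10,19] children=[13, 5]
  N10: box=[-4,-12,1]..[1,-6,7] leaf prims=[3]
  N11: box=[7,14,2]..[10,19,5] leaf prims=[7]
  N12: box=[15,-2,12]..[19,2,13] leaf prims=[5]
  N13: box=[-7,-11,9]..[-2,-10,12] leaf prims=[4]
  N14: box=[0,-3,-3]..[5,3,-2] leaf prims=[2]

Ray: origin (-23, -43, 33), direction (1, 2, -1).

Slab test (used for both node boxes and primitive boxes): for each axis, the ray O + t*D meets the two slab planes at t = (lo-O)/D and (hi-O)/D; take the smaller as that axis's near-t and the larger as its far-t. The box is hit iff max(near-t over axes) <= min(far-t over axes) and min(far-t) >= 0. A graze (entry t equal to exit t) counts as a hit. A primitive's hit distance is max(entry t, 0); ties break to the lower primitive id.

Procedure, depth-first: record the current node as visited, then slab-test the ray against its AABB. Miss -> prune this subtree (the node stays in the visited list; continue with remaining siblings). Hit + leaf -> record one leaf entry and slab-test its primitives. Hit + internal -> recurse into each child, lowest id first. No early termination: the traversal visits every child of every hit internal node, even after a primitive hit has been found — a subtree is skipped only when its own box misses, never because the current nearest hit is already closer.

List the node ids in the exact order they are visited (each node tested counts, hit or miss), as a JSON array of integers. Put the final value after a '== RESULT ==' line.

Trace the traversal:
N0 x:[10,42] y:[23/2,31] z:[14,39] -> hit [14,31], descend [3, 6]
  N3 x:[10,26] y:[23/2,22] z:[14,34] -> hit [14,22], descend [1, 9]
    N1 x:[10,24] y:[31/2,22] z:[26,34] -> miss, prune
    N9 x:[16,26] y:[23/2,33/2] z:[14,24] -> hit [16,33/2], descend [5, 13]
      N5 x:[23,26] y:[23/2,29/2] z:[14,19] -> miss, prune
      N13 x:[16,21] y:[16,33/2] z:[21,24] -> miss, prune
  N6 x:[23,42] y:[20,31] z:[20,39] -> hit [23,31], descend [4, 7]
    N4 x:[23,38] y:[20,49/2] z:[34,39] -> miss, prune
    N7 x:[30,42] y:[41/2,31] z:[20,31] -> hit [30,31], descend [11, 12]
      N11 x:[30,33] y:[57/2,31] z:[28,31] -> hit [30,31] leaf, test {P7@t=30}
      N12 x:[38,42] y:[41/2,45/2] z:[20,21] -> miss, prune

Visited [0, 3, 1, 9, 5, 13, 6, 4, 7, 11, 12]. Tests: 11 box, 1 leaf. Nearest: P7.

== RESULT ==
[0, 3, 1, 9, 5, 13, 6, 4, 7, 11, 12]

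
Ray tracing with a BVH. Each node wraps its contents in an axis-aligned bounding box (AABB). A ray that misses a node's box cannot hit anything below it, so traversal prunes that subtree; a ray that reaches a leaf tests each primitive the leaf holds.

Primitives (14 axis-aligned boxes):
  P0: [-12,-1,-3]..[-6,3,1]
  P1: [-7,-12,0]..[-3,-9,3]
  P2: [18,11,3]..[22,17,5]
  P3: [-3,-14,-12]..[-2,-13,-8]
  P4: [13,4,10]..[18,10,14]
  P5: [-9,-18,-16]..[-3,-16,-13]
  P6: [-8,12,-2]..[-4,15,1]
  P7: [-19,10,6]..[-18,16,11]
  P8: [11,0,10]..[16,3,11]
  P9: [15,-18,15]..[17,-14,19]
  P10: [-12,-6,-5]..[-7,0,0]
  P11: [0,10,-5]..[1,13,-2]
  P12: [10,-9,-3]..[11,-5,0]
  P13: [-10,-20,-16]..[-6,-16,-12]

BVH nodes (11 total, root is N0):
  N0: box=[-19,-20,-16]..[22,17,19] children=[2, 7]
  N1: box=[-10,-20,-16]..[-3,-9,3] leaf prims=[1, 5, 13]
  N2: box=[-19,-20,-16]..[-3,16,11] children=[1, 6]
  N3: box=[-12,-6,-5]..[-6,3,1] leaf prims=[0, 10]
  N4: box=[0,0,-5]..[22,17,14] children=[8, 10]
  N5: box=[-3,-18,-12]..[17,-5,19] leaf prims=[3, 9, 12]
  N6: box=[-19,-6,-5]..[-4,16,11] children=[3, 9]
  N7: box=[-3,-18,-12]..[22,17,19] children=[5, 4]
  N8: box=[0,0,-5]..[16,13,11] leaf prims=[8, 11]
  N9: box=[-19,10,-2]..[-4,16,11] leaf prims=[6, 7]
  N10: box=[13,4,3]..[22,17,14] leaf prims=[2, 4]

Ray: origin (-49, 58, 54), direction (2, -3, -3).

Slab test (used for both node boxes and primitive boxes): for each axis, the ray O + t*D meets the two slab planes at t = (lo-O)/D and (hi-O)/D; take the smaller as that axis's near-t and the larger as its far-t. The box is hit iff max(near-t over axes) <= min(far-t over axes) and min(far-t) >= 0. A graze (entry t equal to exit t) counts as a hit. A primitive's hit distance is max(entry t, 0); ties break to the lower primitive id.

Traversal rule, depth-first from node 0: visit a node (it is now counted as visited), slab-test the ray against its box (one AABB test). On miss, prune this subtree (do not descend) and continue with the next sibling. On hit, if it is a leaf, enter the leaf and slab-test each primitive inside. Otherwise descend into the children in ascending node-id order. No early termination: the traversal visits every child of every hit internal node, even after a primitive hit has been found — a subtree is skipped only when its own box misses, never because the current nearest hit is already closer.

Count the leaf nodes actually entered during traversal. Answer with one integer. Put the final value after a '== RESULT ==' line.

Trace the traversal:
N0 x:[15,71/2] y:[41/3,26] z:[35/3,70/3] -> hit [15,70/3], descend [2, 7]
  N2 x:[15,23] y:[14,26] z:[43/3,70/3] -> hit [15,23], descend [1, 6]
    N1 x:[39/2,23] y:[67/3,26] z:[17,70/3] -> hit [67/3,23] leaf, test {P1(miss), P5(miss), P13(miss)}
    N6 x:[15,45/2] y:[14,64/3] z:[43/3,59/3] -> hit [15,59/3], descend [3, 9]
      N3 x:[37/2,43/2] y:[55/3,64/3] z:[53/3,59/3] -> hit [37/2,59/3] leaf, test {P0@t=37/2, P10@t=58/3}
      N9 x:[15,45/2] y:[14,16] z:[43/3,56/3] -> hit [15,16] leaf, test {P6(miss), P7@t=15}
  N7 x:[23,71/2] y:[41/3,76/3] z:[35/3,22] -> miss, prune

Summary -> nodes [0, 2, 1, 6, 3, 9, 7]; box-tests=7; leaf-entries=3; first=P7

== RESULT ==
3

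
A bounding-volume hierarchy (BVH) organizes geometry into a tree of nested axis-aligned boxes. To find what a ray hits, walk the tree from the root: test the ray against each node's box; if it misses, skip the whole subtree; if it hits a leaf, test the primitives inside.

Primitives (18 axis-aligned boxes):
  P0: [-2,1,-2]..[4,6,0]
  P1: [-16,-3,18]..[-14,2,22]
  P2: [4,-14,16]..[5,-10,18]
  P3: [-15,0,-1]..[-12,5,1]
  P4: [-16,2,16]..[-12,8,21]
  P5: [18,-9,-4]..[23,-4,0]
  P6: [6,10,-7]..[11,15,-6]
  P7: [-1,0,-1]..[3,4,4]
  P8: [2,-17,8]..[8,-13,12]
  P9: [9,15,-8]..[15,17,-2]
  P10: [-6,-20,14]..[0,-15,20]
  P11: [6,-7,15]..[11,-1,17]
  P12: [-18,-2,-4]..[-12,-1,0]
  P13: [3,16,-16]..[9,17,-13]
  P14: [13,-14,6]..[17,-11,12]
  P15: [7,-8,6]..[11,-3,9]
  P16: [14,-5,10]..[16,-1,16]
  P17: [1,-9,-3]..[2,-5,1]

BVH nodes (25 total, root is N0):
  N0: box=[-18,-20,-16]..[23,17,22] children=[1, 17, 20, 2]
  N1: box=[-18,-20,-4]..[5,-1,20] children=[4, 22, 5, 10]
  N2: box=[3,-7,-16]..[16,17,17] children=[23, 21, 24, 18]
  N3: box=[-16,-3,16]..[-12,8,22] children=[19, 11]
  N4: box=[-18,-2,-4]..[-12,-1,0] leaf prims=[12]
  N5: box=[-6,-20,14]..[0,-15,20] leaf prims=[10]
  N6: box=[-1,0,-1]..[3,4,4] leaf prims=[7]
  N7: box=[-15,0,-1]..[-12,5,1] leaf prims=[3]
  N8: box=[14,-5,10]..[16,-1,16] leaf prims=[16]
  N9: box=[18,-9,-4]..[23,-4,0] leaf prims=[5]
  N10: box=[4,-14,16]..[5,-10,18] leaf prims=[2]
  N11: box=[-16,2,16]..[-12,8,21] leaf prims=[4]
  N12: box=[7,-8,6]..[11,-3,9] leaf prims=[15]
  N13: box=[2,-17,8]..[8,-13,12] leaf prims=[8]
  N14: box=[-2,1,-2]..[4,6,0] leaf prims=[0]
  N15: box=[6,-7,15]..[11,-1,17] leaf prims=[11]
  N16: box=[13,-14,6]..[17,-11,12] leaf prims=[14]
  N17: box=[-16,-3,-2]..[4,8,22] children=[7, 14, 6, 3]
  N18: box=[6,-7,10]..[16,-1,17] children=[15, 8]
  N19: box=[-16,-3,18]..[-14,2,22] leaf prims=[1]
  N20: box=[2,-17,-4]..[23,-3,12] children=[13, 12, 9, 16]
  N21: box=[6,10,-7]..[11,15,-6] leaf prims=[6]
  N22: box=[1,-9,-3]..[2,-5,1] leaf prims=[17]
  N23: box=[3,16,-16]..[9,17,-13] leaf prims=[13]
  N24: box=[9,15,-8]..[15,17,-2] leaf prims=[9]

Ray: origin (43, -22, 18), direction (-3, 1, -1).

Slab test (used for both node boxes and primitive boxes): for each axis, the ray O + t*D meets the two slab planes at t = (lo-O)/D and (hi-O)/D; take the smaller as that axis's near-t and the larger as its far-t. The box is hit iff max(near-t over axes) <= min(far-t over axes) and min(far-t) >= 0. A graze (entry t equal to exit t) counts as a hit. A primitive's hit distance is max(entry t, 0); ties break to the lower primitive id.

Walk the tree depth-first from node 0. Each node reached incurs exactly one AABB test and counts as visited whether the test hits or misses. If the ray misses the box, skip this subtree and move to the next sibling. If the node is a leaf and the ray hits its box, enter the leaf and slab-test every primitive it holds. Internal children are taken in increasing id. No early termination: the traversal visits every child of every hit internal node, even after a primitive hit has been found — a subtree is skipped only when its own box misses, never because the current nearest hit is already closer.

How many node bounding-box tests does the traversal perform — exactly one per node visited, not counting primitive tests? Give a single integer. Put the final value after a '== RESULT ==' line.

Trace the traversal:
N0 x:[20/3,61/3] y:[2,39] z:[-4,34] -> hit [20/3,61/3], descend [1, 2, 17, 20]
  N1 x:[38/3,61/3] y:[2,21] z:[-2,22] -> hit [38/3,61/3], descend [4, 5, 10, 22]
    N4 x:[55/3,61/3] y:[20,21] z:[18,22] -> hit [20,61/3] leaf, test {P12@t=20}
    N5 x:[43/3,49/3] y:[2,7] z:[-2,4] -> miss, prune
    N10 x:[38/3,13] y:[8,12] z:[0,2] -> miss, prune
    N22 x:[41/3,14] y:[13,17] z:[17,21] -> miss, prune
  N2 x:[9,40/3] y:[15,39] z:[1,34] -> miss, prune
  N17 x:[13,59/3] y:[19,30] z:[-4,20] -> hit [19,59/3], descend [3, 6, 7, 14]
    N3 x:[55/3,59/3] y:[19,30] z:[-4,2] -> miss, prune
    N6 x:[40/3,44/3] y:[22,26] z:[14,19] -> miss, prune
    N7 x:[55/3,58/3] y:[22,27] z:[17,19] -> miss, prune
    N14 x:[13,15] y:[23,28] z:[18,20] -> miss, prune
  N20 x:[20/3,41/3] y:[5,19] z:[6,22] -> hit [20/3,41/3], descend [9, 12, 13, 16]
    N9 x:[20/3,25/3] y:[13,18] z:[18,22] -> miss, prune
    N12 x:[32/3,12] y:[14,19] z:[9,12] -> miss, prune
    N13 x:[35/3,41/3] y:[5,9] z:[6,10] -> miss, prune
    N16 x:[26/3,10] y:[8,11] z:[6,12] -> hit [26/3,10] leaf, test {P14@t=26/3}

Visited [0, 1, 4, 5, 10, 22, 2, 17, 3, 6, 7, 14, 20, 9, 12, 13, 16]. Tests: 17 box, 2 leaf. Nearest: P14.

== RESULT ==
17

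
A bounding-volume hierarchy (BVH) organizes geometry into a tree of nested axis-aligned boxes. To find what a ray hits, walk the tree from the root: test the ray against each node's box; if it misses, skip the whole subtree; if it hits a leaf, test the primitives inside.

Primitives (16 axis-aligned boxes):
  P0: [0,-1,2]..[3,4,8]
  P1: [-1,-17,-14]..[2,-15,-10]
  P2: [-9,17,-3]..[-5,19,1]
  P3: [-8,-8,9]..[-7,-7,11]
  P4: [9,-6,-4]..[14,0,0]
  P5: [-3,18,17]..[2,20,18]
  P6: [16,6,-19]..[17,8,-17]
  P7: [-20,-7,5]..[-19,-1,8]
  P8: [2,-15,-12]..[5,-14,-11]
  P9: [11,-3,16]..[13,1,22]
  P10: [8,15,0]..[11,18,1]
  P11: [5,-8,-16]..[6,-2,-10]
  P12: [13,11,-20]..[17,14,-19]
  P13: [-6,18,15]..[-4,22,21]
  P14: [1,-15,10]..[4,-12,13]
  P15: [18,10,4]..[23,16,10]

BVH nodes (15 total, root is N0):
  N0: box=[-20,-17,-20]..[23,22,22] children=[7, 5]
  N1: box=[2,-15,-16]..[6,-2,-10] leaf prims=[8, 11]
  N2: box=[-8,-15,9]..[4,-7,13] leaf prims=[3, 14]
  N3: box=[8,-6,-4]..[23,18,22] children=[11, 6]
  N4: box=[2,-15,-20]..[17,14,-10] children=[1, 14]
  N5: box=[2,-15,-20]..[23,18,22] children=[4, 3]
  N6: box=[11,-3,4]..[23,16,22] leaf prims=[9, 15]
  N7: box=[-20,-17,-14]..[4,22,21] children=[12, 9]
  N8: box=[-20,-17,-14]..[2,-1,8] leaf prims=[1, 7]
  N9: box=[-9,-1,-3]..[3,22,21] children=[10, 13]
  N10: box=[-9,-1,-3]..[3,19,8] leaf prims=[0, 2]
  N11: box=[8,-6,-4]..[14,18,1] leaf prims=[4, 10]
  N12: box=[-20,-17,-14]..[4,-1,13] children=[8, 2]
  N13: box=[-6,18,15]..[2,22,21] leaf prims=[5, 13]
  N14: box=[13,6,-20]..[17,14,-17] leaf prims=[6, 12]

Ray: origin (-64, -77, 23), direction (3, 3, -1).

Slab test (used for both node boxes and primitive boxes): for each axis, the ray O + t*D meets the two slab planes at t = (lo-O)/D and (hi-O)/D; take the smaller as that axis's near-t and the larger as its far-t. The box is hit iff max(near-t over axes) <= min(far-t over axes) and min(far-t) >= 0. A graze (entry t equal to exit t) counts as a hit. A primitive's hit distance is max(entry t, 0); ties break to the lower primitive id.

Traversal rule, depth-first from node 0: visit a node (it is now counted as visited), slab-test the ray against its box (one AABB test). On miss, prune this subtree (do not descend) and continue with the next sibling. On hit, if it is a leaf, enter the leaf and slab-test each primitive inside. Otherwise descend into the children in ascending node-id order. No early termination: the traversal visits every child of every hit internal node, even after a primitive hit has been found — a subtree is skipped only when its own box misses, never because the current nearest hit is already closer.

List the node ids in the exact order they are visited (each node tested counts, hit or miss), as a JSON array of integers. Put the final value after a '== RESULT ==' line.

Traverse from the root:
N0 x:[44/3,29] y:[20,33] z:[1,43] -> hit [20,29], descend [5, 7]
  N5 x:[22,29] y:[62/3,95/3] z:[1,43] -> hit [22,29], descend [3, 4]
    N3 x:[24,29] y:[71/3,95/3] z:[1,27] -> hit [24,27], descend [6, 11]
      N6 x:[25,29] y:[74/3,31] z:[1,19] -> miss, prune
      N11 x:[24,26] y:[71/3,95/3] z:[22,27] -> hit [24,26] leaf, test {P4@t=73/3, P10(miss)}
    N4 x:[22,27] y:[62/3,91/3] z:[33,43] -> miss, prune
  N7 x:[44/3,68/3] y:[20,33] z:[2,37] -> hit [20,68/3], descend [9, 12]
    N9 x:[55/3,67/3] y:[76/3,33] z:[2,26] -> miss, prune
    N12 x:[44/3,68/3] y:[20,76/3] z:[10,37] -> hit [20,68/3], descend [2, 8]
      N2 x:[56/3,68/3] y:[62/3,70/3] z:[10,14] -> miss, prune
      N8 x:[44/3,22] y:[20,76/3] z:[15,37] -> hit [20,22] leaf, test {P1(miss), P7(miss)}

order=[0, 5, 3, 6, 11, 4, 7, 9, 12, 2, 8]  |boxes|=11  |leaves|=2  hit=P4

== RESULT ==
[0, 5, 3, 6, 11, 4, 7, 9, 12, 2, 8]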